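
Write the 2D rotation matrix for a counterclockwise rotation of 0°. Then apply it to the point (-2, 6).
R = [[1, 0], [0, 1]]; R·(-2, 6) = (-2, 6)

Rotation matrix formula: R(θ) = [[cos θ, -sin θ], [sin θ, cos θ]]
For θ = 0°:
cos(0°) = 1
sin(0°) = 0
R = [[1, 0], [0, 1]]
Apply to (-2, 6): [1·-2 + (0)·6, 0·-2 + 1·6] = (-2, 6)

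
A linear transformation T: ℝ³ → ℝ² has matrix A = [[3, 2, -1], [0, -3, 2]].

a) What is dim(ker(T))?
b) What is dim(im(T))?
dim(ker) = 1, dim(im) = 2

The two rows are not scalar multiples of one another (no single k satisfies row 2 = k × row 1), so they are linearly independent.
Thus rank(A) = 2.
dim(im(T)) = rank(A) = 2.
By the rank-nullity theorem applied to T: ℝ³ → ℝ², rank(A) + nullity(A) = 3 (the domain dimension), so dim(ker(T)) = 3 - 2 = 1.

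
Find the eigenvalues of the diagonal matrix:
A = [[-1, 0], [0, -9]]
λ₁ = -1, λ₂ = -9

The characteristic polynomial of A is det(A - λI) = (-1 - λ)(-9 - λ) = 0.
The roots are λ = -1 and λ = -9, so the eigenvalues are the diagonal entries.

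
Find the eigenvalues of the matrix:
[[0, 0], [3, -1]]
λ = -1 and λ = 0

Characteristic equation: det(A - λI) = 0
λ² - (trace)λ + (det) = 0
λ² - (-1)λ + (0) = 0
λ² + 1λ + 0 = 0
Solving: λ = -1, 0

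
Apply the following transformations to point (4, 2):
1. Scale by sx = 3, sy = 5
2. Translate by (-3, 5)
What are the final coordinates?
(9, 15)

Step 1: Scale (4, 2) by (sx, sy) = (3, 5) → (12, 10)
Step 2: Translate by (-3, 5) → (9, 15)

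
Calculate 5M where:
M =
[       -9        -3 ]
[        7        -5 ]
5M =
[      -45       -15 ]
[       35       -25 ]

Scalar multiplication is elementwise: (5M)[i][j] = 5 * M[i][j].
  (5M)[0][0] = 5 * (-9) = -45
  (5M)[0][1] = 5 * (-3) = -15
  (5M)[1][0] = 5 * (7) = 35
  (5M)[1][1] = 5 * (-5) = -25
5M =
[      -45       -15 ]
[       35       -25 ]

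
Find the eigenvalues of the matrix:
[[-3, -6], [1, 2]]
λ = -1 and λ = 0

Characteristic equation: det(A - λI) = 0
λ² - (trace)λ + (det) = 0
λ² - (-1)λ + (0) = 0
λ² + 1λ + 0 = 0
Solving: λ = -1, 0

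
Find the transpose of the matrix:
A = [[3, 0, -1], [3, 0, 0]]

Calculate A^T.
[[3, 3], [0, 0], [-1, 0]]

The transpose sends entry (i,j) to (j,i); rows become columns.
Row 0 of A: [3, 0, -1] -> column 0 of A^T.
Row 1 of A: [3, 0, 0] -> column 1 of A^T.
A^T = [[3, 3], [0, 0], [-1, 0]]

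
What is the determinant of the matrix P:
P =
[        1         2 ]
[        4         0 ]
det(P) = -8

For a 2×2 matrix [[a, b], [c, d]], det = a*d - b*c.
det(P) = (1)*(0) - (2)*(4) = 0 - 8 = -8.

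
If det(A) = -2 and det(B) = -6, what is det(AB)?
12

Use the multiplicative property of determinants: det(AB) = det(A)*det(B).
det(AB) = (-2)*(-6) = 12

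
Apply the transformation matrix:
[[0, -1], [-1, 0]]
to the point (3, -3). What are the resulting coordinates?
(3, -3)

Matrix multiplication:
[[0, -1], [-1, 0]] × [3, -3]ᵀ
= [0×3 + -1×-3, -1×3 + 0×-3]ᵀ
= [3.0000, -3.0000]ᵀ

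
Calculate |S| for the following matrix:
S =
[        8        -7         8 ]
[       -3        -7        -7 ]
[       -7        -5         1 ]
det(S) = -972

Expand along row 0 (cofactor expansion): det(S) = a*(e*i - f*h) - b*(d*i - f*g) + c*(d*h - e*g), where the 3×3 is [[a, b, c], [d, e, f], [g, h, i]].
Minor M_00 = (-7)*(1) - (-7)*(-5) = -7 - 35 = -42.
Minor M_01 = (-3)*(1) - (-7)*(-7) = -3 - 49 = -52.
Minor M_02 = (-3)*(-5) - (-7)*(-7) = 15 - 49 = -34.
det(S) = (8)*(-42) - (-7)*(-52) + (8)*(-34) = -336 - 364 - 272 = -972.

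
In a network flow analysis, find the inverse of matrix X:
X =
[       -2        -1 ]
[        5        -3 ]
det(X) = 11
X⁻¹ =
[    -3/11      1/11 ]
[    -5/11     -2/11 ]

For a 2×2 matrix X = [[a, b], [c, d]] with det(X) ≠ 0, X⁻¹ = (1/det(X)) * [[d, -b], [-c, a]].
det(X) = (-2)*(-3) - (-1)*(5) = 6 + 5 = 11.
X⁻¹ = (1/11) * [[-3, 1], [-5, -2]].
Dividing each entry by 11 and reducing:
X⁻¹ =
[    -3/11      1/11 ]
[    -5/11     -2/11 ]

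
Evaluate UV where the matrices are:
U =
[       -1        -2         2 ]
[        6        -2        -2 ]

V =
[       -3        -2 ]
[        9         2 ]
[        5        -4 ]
UV =
[       -5       -10 ]
[      -46        -8 ]

Matrix multiplication: (UV)[i][j] = sum over k of U[i][k] * V[k][j].
  (UV)[0][0] = (-1)*(-3) + (-2)*(9) + (2)*(5) = -5
  (UV)[0][1] = (-1)*(-2) + (-2)*(2) + (2)*(-4) = -10
  (UV)[1][0] = (6)*(-3) + (-2)*(9) + (-2)*(5) = -46
  (UV)[1][1] = (6)*(-2) + (-2)*(2) + (-2)*(-4) = -8
UV =
[       -5       -10 ]
[      -46        -8 ]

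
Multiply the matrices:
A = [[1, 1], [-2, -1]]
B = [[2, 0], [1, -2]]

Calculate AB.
[[3, -2], [-5, 2]]

Each entry (i,j) of AB = sum over k of A[i][k]*B[k][j].
(AB)[0][0] = (1)*(2) + (1)*(1) = 3
(AB)[0][1] = (1)*(0) + (1)*(-2) = -2
(AB)[1][0] = (-2)*(2) + (-1)*(1) = -5
(AB)[1][1] = (-2)*(0) + (-1)*(-2) = 2
AB = [[3, -2], [-5, 2]]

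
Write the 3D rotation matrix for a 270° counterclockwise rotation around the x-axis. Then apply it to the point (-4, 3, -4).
R = [[1, 0, 0], [0, 0, 1], [0, -1, 0]]; R·(-4, 3, -4) = (-4, -4, -3)

Rotation matrix for 270° around x-axis:
cos(270°) = 0, sin(270°) = -1
R = [[1, 0, 0], [0, 0, 1], [0, -1, 0]]
Apply to (-4, 3, -4): R·[-4, 3, -4]ᵀ = (-4, -4, -3)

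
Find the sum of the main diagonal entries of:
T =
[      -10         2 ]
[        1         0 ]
tr(T) = -10 + 0 = -10

The trace of a square matrix is the sum of its diagonal entries.
Diagonal entries of T: T[0][0] = -10, T[1][1] = 0.
tr(T) = -10 + 0 = -10.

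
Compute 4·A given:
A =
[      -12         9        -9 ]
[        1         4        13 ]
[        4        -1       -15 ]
4A =
[      -48        36       -36 ]
[        4        16        52 ]
[       16        -4       -60 ]

Scalar multiplication is elementwise: (4A)[i][j] = 4 * A[i][j].
  (4A)[0][0] = 4 * (-12) = -48
  (4A)[0][1] = 4 * (9) = 36
  (4A)[0][2] = 4 * (-9) = -36
  (4A)[1][0] = 4 * (1) = 4
  (4A)[1][1] = 4 * (4) = 16
  (4A)[1][2] = 4 * (13) = 52
  (4A)[2][0] = 4 * (4) = 16
  (4A)[2][1] = 4 * (-1) = -4
  (4A)[2][2] = 4 * (-15) = -60
4A =
[      -48        36       -36 ]
[        4        16        52 ]
[       16        -4       -60 ]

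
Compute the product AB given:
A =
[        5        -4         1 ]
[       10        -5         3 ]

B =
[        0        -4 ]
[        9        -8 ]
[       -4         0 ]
AB =
[      -40        12 ]
[      -57         0 ]

Matrix multiplication: (AB)[i][j] = sum over k of A[i][k] * B[k][j].
  (AB)[0][0] = (5)*(0) + (-4)*(9) + (1)*(-4) = -40
  (AB)[0][1] = (5)*(-4) + (-4)*(-8) + (1)*(0) = 12
  (AB)[1][0] = (10)*(0) + (-5)*(9) + (3)*(-4) = -57
  (AB)[1][1] = (10)*(-4) + (-5)*(-8) + (3)*(0) = 0
AB =
[      -40        12 ]
[      -57         0 ]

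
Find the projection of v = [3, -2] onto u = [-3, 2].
[3, -2]

The projection of v onto u is proj_u(v) = ((v·u) / (u·u)) · u.
v·u = (3)*(-3) + (-2)*(2) = -13.
u·u = (-3)*(-3) + (2)*(2) = 13.
coefficient = -13 / 13 = -1.
proj_u(v) = -1 · [-3, 2] = [3, -2].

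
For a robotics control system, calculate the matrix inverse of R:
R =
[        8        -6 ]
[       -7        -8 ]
det(R) = -106
R⁻¹ =
[     4/53     -3/53 ]
[   -7/106     -4/53 ]

For a 2×2 matrix R = [[a, b], [c, d]] with det(R) ≠ 0, R⁻¹ = (1/det(R)) * [[d, -b], [-c, a]].
det(R) = (8)*(-8) - (-6)*(-7) = -64 - 42 = -106.
R⁻¹ = (1/-106) * [[-8, 6], [7, 8]].
Dividing each entry by -106 and reducing:
R⁻¹ =
[     4/53     -3/53 ]
[   -7/106     -4/53 ]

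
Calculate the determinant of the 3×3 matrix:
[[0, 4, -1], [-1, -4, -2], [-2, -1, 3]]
35

Expansion along first row:
det = 0·det([[-4,-2],[-1,3]]) - 4·det([[-1,-2],[-2,3]]) + -1·det([[-1,-4],[-2,-1]])
    = 0·(-4·3 - -2·-1) - 4·(-1·3 - -2·-2) + -1·(-1·-1 - -4·-2)
    = 0·-14 - 4·-7 + -1·-7
    = 0 + 28 + 7 = 35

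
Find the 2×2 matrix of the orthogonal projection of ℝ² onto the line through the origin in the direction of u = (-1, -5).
[[1/26, 5/26], [5/26, 25/26]]

The orthogonal projection onto the line spanned by a nonzero vector u = (a, b) has matrix P = (u uᵀ) / (uᵀ u) = (1/(a² + b²)) · [[a², ab], [ab, b²]].
Here u = (-1, -5), so a² + b² = 1 + 25 = 26.
P = (1/26) · [[1, 5], [5, 25]] = [[1/26, 5/26], [5/26, 25/26]].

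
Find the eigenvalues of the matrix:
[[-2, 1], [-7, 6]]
λ = -1 and λ = 5

Characteristic equation: det(A - λI) = 0
λ² - (trace)λ + (det) = 0
λ² - (4)λ + (-5) = 0
λ² - 4λ - 5 = 0
Solving: λ = -1, 5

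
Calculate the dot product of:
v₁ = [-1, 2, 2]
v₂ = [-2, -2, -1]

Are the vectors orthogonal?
-4, No

The dot product is the sum of products of corresponding components.
v₁·v₂ = (-1)*(-2) + (2)*(-2) + (2)*(-1) = 2 - 4 - 2 = -4.
Two vectors are orthogonal iff their dot product is 0; here the dot product is -4, so the vectors are not orthogonal.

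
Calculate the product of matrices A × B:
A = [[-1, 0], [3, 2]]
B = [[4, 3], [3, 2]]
[[-4, -3], [18, 13]]

Matrix multiplication:
C[0][0] = -1×4 + 0×3 = -4
C[0][1] = -1×3 + 0×2 = -3
C[1][0] = 3×4 + 2×3 = 18
C[1][1] = 3×3 + 2×2 = 13
Result: [[-4, -3], [18, 13]]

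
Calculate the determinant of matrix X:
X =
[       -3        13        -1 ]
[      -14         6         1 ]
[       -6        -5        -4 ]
det(X) = -855

Expand along row 0 (cofactor expansion): det(X) = a*(e*i - f*h) - b*(d*i - f*g) + c*(d*h - e*g), where the 3×3 is [[a, b, c], [d, e, f], [g, h, i]].
Minor M_00 = (6)*(-4) - (1)*(-5) = -24 + 5 = -19.
Minor M_01 = (-14)*(-4) - (1)*(-6) = 56 + 6 = 62.
Minor M_02 = (-14)*(-5) - (6)*(-6) = 70 + 36 = 106.
det(X) = (-3)*(-19) - (13)*(62) + (-1)*(106) = 57 - 806 - 106 = -855.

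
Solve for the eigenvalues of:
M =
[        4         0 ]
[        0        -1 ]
λ = -1, 4

Solve det(M - λI) = 0. For a 2×2 matrix the characteristic equation is λ² - (trace)λ + det = 0.
trace(M) = a + d = 4 - 1 = 3.
det(M) = a*d - b*c = (4)*(-1) - (0)*(0) = -4 - 0 = -4.
Characteristic equation: λ² - (3)λ + (-4) = 0.
Discriminant = (3)² - 4*(-4) = 9 + 16 = 25.
λ = (3 ± √25) / 2 = (3 ± 5) / 2 = -1, 4.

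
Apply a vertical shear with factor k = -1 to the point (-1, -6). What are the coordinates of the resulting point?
(-1, -5)

Shear matrix for vertical shear with factor k = -1:
[[1, 0], [-1, 1]]
Result: (-1, -6) → (-1, -5)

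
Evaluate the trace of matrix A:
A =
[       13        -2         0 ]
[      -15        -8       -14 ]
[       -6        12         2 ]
tr(A) = 13 - 8 + 2 = 7

The trace of a square matrix is the sum of its diagonal entries.
Diagonal entries of A: A[0][0] = 13, A[1][1] = -8, A[2][2] = 2.
tr(A) = 13 - 8 + 2 = 7.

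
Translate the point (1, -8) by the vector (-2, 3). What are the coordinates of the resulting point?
(-1, -5)

Translation by (-2, 3):
x' = 1 + -2 = -1
y' = -8 + 3 = -5
Homogeneous matrix: [[1, 0, -2], [0, 1, 3], [0, 0, 1]]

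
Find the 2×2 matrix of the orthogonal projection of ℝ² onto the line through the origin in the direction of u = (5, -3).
[[25/34, -15/34], [-15/34, 9/34]]

The orthogonal projection onto the line spanned by a nonzero vector u = (a, b) has matrix P = (u uᵀ) / (uᵀ u) = (1/(a² + b²)) · [[a², ab], [ab, b²]].
Here u = (5, -3), so a² + b² = 25 + 9 = 34.
P = (1/34) · [[25, -15], [-15, 9]] = [[25/34, -15/34], [-15/34, 9/34]].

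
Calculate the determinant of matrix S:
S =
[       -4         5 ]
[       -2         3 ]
det(S) = -2

For a 2×2 matrix [[a, b], [c, d]], det = a*d - b*c.
det(S) = (-4)*(3) - (5)*(-2) = -12 + 10 = -2.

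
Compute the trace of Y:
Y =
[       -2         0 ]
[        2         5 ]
tr(Y) = -2 + 5 = 3

The trace of a square matrix is the sum of its diagonal entries.
Diagonal entries of Y: Y[0][0] = -2, Y[1][1] = 5.
tr(Y) = -2 + 5 = 3.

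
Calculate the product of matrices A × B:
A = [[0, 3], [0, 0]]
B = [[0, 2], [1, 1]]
[[3, 3], [0, 0]]

Matrix multiplication:
C[0][0] = 0×0 + 3×1 = 3
C[0][1] = 0×2 + 3×1 = 3
C[1][0] = 0×0 + 0×1 = 0
C[1][1] = 0×2 + 0×1 = 0
Result: [[3, 3], [0, 0]]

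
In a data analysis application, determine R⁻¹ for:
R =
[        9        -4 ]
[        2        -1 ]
det(R) = -1
R⁻¹ =
[        1        -4 ]
[        2        -9 ]

For a 2×2 matrix R = [[a, b], [c, d]] with det(R) ≠ 0, R⁻¹ = (1/det(R)) * [[d, -b], [-c, a]].
det(R) = (9)*(-1) - (-4)*(2) = -9 + 8 = -1.
R⁻¹ = (1/-1) * [[-1, 4], [-2, 9]].
Dividing each entry by -1 and reducing:
R⁻¹ =
[        1        -4 ]
[        2        -9 ]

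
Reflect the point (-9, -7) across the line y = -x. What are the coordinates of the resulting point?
(7, 9)

Reflection across line y = -x: (-9, -7) → (7, 9)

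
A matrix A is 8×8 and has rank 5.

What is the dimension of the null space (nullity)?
3

The rank-nullity theorem for an m×n matrix states:
rank(A) + nullity(A) = n (the number of columns).
Here n = 8 and rank(A) = 5, so nullity(A) = 8 - 5 = 3.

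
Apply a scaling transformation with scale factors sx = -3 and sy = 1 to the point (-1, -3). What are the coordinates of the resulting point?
(3, -3)

Scaling matrix:
[[-3, 0], [0, 1]]
Result: (-1 × -3, -3 × 1) = (3, -3)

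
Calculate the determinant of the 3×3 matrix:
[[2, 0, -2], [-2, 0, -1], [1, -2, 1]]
-12

Expansion along first row:
det = 2·det([[0,-1],[-2,1]]) - 0·det([[-2,-1],[1,1]]) + -2·det([[-2,0],[1,-2]])
    = 2·(0·1 - -1·-2) - 0·(-2·1 - -1·1) + -2·(-2·-2 - 0·1)
    = 2·-2 - 0·-1 + -2·4
    = -4 + 0 + -8 = -12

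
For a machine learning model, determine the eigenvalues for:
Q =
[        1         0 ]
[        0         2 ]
λ = 1, 2

Solve det(Q - λI) = 0. For a 2×2 matrix the characteristic equation is λ² - (trace)λ + det = 0.
trace(Q) = a + d = 1 + 2 = 3.
det(Q) = a*d - b*c = (1)*(2) - (0)*(0) = 2 - 0 = 2.
Characteristic equation: λ² - (3)λ + (2) = 0.
Discriminant = (3)² - 4*(2) = 9 - 8 = 1.
λ = (3 ± √1) / 2 = (3 ± 1) / 2 = 1, 2.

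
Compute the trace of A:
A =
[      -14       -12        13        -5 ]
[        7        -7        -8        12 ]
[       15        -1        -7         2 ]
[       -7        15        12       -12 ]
tr(A) = -14 - 7 - 7 - 12 = -40

The trace of a square matrix is the sum of its diagonal entries.
Diagonal entries of A: A[0][0] = -14, A[1][1] = -7, A[2][2] = -7, A[3][3] = -12.
tr(A) = -14 - 7 - 7 - 12 = -40.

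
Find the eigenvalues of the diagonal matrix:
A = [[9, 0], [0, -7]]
λ₁ = 9, λ₂ = -7

The characteristic polynomial of A is det(A - λI) = (9 - λ)(-7 - λ) = 0.
The roots are λ = 9 and λ = -7, so the eigenvalues are the diagonal entries.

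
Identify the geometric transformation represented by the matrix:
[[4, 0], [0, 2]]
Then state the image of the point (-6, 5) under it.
non-uniform scaling by (4, 2); image of (-6, 5) is (-24, 10)

This is diagonal with distinct entries, so it scales the x-axis by 4 and the y-axis by 2.
The matrix [[4, 0], [0, 2]] represents: non-uniform scaling by (4, 2).
Applying it to (-6, 5): [4·-6 + 0·5, 0·-6 + 2·5] = (-24, 10).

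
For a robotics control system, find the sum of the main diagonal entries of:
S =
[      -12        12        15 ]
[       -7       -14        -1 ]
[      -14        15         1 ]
tr(S) = -12 - 14 + 1 = -25

The trace of a square matrix is the sum of its diagonal entries.
Diagonal entries of S: S[0][0] = -12, S[1][1] = -14, S[2][2] = 1.
tr(S) = -12 - 14 + 1 = -25.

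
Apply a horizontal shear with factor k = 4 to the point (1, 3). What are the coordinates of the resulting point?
(13, 3)

Shear matrix for horizontal shear with factor k = 4:
[[1, 4], [0, 1]]
Result: (1, 3) → (13, 3)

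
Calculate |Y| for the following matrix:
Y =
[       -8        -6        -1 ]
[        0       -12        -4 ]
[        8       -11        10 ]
det(Y) = 1408

Expand along row 0 (cofactor expansion): det(Y) = a*(e*i - f*h) - b*(d*i - f*g) + c*(d*h - e*g), where the 3×3 is [[a, b, c], [d, e, f], [g, h, i]].
Minor M_00 = (-12)*(10) - (-4)*(-11) = -120 - 44 = -164.
Minor M_01 = (0)*(10) - (-4)*(8) = 0 + 32 = 32.
Minor M_02 = (0)*(-11) - (-12)*(8) = 0 + 96 = 96.
det(Y) = (-8)*(-164) - (-6)*(32) + (-1)*(96) = 1312 + 192 - 96 = 1408.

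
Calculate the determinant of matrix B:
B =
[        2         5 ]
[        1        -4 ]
det(B) = -13

For a 2×2 matrix [[a, b], [c, d]], det = a*d - b*c.
det(B) = (2)*(-4) - (5)*(1) = -8 - 5 = -13.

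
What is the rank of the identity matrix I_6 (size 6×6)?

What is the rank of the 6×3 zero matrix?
rank(I_6) = 6, rank(0) = 0

The identity I_6 has 6 columns that are the standard basis vectors e_1, …, e_6. These are linearly independent, so all 6 columns are pivots and rank(I_6) = 6.
The 6×3 zero matrix has every entry zero, so every row is the zero row and there are no pivots; rank(0) = 0.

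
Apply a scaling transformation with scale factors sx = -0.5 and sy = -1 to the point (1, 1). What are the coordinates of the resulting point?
(-0.5, -1)

Scaling matrix:
[[-0.50, 0], [0, -1]]
Result: (1 × -0.5, 1 × -1) = (-0.5, -1)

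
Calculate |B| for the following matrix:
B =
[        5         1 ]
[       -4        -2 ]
det(B) = -6

For a 2×2 matrix [[a, b], [c, d]], det = a*d - b*c.
det(B) = (5)*(-2) - (1)*(-4) = -10 + 4 = -6.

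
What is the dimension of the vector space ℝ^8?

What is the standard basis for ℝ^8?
Dimension = 8; standard basis = {e_1, e_2, e_3, …, e_8}

ℝ^8 is the space of 8-tuples of real numbers; its dimension is 8.
The standard basis consists of 8 vectors: e_1, e_2, e_3, …, e_8, where e_i is the vector with 1 in position i and 0 elsewhere.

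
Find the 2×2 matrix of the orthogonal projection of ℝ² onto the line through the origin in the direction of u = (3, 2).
[[9/13, 6/13], [6/13, 4/13]]

The orthogonal projection onto the line spanned by a nonzero vector u = (a, b) has matrix P = (u uᵀ) / (uᵀ u) = (1/(a² + b²)) · [[a², ab], [ab, b²]].
Here u = (3, 2), so a² + b² = 9 + 4 = 13.
P = (1/13) · [[9, 6], [6, 4]] = [[9/13, 6/13], [6/13, 4/13]].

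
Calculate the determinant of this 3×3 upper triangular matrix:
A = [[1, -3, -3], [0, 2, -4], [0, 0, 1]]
2

The determinant of a triangular matrix is the product of its diagonal entries (the off-diagonal entries above the diagonal do not affect it).
det(A) = (1) * (2) * (1) = 2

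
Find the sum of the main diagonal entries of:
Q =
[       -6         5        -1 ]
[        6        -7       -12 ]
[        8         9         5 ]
tr(Q) = -6 - 7 + 5 = -8

The trace of a square matrix is the sum of its diagonal entries.
Diagonal entries of Q: Q[0][0] = -6, Q[1][1] = -7, Q[2][2] = 5.
tr(Q) = -6 - 7 + 5 = -8.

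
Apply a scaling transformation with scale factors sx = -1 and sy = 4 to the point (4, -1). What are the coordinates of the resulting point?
(-4, -4)

Scaling matrix:
[[-1, 0], [0, 4]]
Result: (4 × -1, -1 × 4) = (-4, -4)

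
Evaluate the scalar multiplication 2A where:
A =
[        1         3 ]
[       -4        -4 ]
2A =
[        2         6 ]
[       -8        -8 ]

Scalar multiplication is elementwise: (2A)[i][j] = 2 * A[i][j].
  (2A)[0][0] = 2 * (1) = 2
  (2A)[0][1] = 2 * (3) = 6
  (2A)[1][0] = 2 * (-4) = -8
  (2A)[1][1] = 2 * (-4) = -8
2A =
[        2         6 ]
[       -8        -8 ]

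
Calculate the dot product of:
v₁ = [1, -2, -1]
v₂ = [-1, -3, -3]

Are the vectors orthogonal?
8, No

The dot product is the sum of products of corresponding components.
v₁·v₂ = (1)*(-1) + (-2)*(-3) + (-1)*(-3) = -1 + 6 + 3 = 8.
Two vectors are orthogonal iff their dot product is 0; here the dot product is 8, so the vectors are not orthogonal.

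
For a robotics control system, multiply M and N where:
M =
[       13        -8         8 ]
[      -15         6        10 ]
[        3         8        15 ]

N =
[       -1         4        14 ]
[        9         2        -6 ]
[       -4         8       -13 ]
MN =
[     -117       100       126 ]
[       29        32      -376 ]
[        9       148      -201 ]

Matrix multiplication: (MN)[i][j] = sum over k of M[i][k] * N[k][j].
  (MN)[0][0] = (13)*(-1) + (-8)*(9) + (8)*(-4) = -117
  (MN)[0][1] = (13)*(4) + (-8)*(2) + (8)*(8) = 100
  (MN)[0][2] = (13)*(14) + (-8)*(-6) + (8)*(-13) = 126
  (MN)[1][0] = (-15)*(-1) + (6)*(9) + (10)*(-4) = 29
  (MN)[1][1] = (-15)*(4) + (6)*(2) + (10)*(8) = 32
  (MN)[1][2] = (-15)*(14) + (6)*(-6) + (10)*(-13) = -376
  (MN)[2][0] = (3)*(-1) + (8)*(9) + (15)*(-4) = 9
  (MN)[2][1] = (3)*(4) + (8)*(2) + (15)*(8) = 148
  (MN)[2][2] = (3)*(14) + (8)*(-6) + (15)*(-13) = -201
MN =
[     -117       100       126 ]
[       29        32      -376 ]
[        9       148      -201 ]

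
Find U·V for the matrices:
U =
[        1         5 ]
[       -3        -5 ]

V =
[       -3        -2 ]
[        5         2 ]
UV =
[       22         8 ]
[      -16        -4 ]

Matrix multiplication: (UV)[i][j] = sum over k of U[i][k] * V[k][j].
  (UV)[0][0] = (1)*(-3) + (5)*(5) = 22
  (UV)[0][1] = (1)*(-2) + (5)*(2) = 8
  (UV)[1][0] = (-3)*(-3) + (-5)*(5) = -16
  (UV)[1][1] = (-3)*(-2) + (-5)*(2) = -4
UV =
[       22         8 ]
[      -16        -4 ]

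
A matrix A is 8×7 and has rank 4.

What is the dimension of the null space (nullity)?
3

The rank-nullity theorem for an m×n matrix states:
rank(A) + nullity(A) = n (the number of columns).
Here n = 7 and rank(A) = 4, so nullity(A) = 7 - 4 = 3.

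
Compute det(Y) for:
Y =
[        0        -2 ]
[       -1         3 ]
det(Y) = -2

For a 2×2 matrix [[a, b], [c, d]], det = a*d - b*c.
det(Y) = (0)*(3) - (-2)*(-1) = 0 - 2 = -2.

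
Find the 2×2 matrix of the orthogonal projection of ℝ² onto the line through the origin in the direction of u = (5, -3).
[[25/34, -15/34], [-15/34, 9/34]]

The orthogonal projection onto the line spanned by a nonzero vector u = (a, b) has matrix P = (u uᵀ) / (uᵀ u) = (1/(a² + b²)) · [[a², ab], [ab, b²]].
Here u = (5, -3), so a² + b² = 25 + 9 = 34.
P = (1/34) · [[25, -15], [-15, 9]] = [[25/34, -15/34], [-15/34, 9/34]].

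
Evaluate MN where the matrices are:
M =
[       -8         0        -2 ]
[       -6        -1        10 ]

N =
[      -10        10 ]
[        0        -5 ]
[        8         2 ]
MN =
[       64       -84 ]
[      140       -35 ]

Matrix multiplication: (MN)[i][j] = sum over k of M[i][k] * N[k][j].
  (MN)[0][0] = (-8)*(-10) + (0)*(0) + (-2)*(8) = 64
  (MN)[0][1] = (-8)*(10) + (0)*(-5) + (-2)*(2) = -84
  (MN)[1][0] = (-6)*(-10) + (-1)*(0) + (10)*(8) = 140
  (MN)[1][1] = (-6)*(10) + (-1)*(-5) + (10)*(2) = -35
MN =
[       64       -84 ]
[      140       -35 ]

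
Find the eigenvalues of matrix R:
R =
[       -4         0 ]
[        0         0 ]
λ = -4, 0

Solve det(R - λI) = 0. For a 2×2 matrix the characteristic equation is λ² - (trace)λ + det = 0.
trace(R) = a + d = -4 + 0 = -4.
det(R) = a*d - b*c = (-4)*(0) - (0)*(0) = 0 - 0 = 0.
Characteristic equation: λ² - (-4)λ + (0) = 0.
Discriminant = (-4)² - 4*(0) = 16 - 0 = 16.
λ = (-4 ± √16) / 2 = (-4 ± 4) / 2 = -4, 0.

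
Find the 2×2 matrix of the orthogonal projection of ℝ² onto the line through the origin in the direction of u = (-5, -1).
[[25/26, 5/26], [5/26, 1/26]]

The orthogonal projection onto the line spanned by a nonzero vector u = (a, b) has matrix P = (u uᵀ) / (uᵀ u) = (1/(a² + b²)) · [[a², ab], [ab, b²]].
Here u = (-5, -1), so a² + b² = 25 + 1 = 26.
P = (1/26) · [[25, 5], [5, 1]] = [[25/26, 5/26], [5/26, 1/26]].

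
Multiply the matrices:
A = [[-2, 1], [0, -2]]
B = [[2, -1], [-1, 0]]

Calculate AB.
[[-5, 2], [2, 0]]

Each entry (i,j) of AB = sum over k of A[i][k]*B[k][j].
(AB)[0][0] = (-2)*(2) + (1)*(-1) = -5
(AB)[0][1] = (-2)*(-1) + (1)*(0) = 2
(AB)[1][0] = (0)*(2) + (-2)*(-1) = 2
(AB)[1][1] = (0)*(-1) + (-2)*(0) = 0
AB = [[-5, 2], [2, 0]]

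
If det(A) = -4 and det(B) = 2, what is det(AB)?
-8

Use the multiplicative property of determinants: det(AB) = det(A)*det(B).
det(AB) = (-4)*(2) = -8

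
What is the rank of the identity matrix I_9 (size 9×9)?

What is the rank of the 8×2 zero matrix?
rank(I_9) = 9, rank(0) = 0

The identity I_9 has 9 columns that are the standard basis vectors e_1, …, e_9. These are linearly independent, so all 9 columns are pivots and rank(I_9) = 9.
The 8×2 zero matrix has every entry zero, so every row is the zero row and there are no pivots; rank(0) = 0.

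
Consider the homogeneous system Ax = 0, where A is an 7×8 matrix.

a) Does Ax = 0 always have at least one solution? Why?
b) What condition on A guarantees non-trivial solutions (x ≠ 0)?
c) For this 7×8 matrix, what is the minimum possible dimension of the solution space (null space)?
a) Yes, x = 0 is always a solution. b) When A has linearly dependent columns (rank < n). c) Minimum nullity = 1.

a) x = 0 satisfies A·0 = 0, so the zero vector is always a solution.
b) Non-trivial solutions exist iff the columns of A are linearly dependent, equivalently rank(A) < n (the number of columns).
c) By rank-nullity, rank(A) + nullity(A) = n = 8. Since A has only 7 rows, rank(A) ≤ 7, so nullity(A) ≥ 8 - 7 = 1.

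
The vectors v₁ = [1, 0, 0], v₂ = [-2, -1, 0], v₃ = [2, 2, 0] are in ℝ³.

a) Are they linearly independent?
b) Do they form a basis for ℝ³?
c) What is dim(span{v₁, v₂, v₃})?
Not independent, not a basis, dim(span) = 2

Check whether v₃ can be written as a linear combination of v₁ and v₂.
v₃ = (-2)·v₁ + (-2)·v₂ = [2, 2, 0], so the three vectors are linearly dependent.
Thus they do not form a basis for ℝ³, and dim(span{v₁, v₂, v₃}) = 2 (spanned by v₁ and v₂).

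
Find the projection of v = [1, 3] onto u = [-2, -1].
[2, 1]

The projection of v onto u is proj_u(v) = ((v·u) / (u·u)) · u.
v·u = (1)*(-2) + (3)*(-1) = -5.
u·u = (-2)*(-2) + (-1)*(-1) = 5.
coefficient = -5 / 5 = -1.
proj_u(v) = -1 · [-2, -1] = [2, 1].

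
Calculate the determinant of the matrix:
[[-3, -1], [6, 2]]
0

For a 2×2 matrix [[a, b], [c, d]], det = ad - bc
det = (-3)(2) - (-1)(6) = -6 - -6 = 0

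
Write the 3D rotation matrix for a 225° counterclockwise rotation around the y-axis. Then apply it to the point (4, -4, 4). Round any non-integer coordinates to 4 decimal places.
R = [[-√2/2, 0, -√2/2], [0, 1, 0], [√2/2, 0, -√2/2]]; R·(4, -4, 4) = (-5.6569, -4.0000, 0.0000)

Rotation matrix for 225° around y-axis:
cos(225°) = -√2/2, sin(225°) = -√2/2
R = [[-√2/2, 0, -√2/2], [0, 1, 0], [√2/2, 0, -√2/2]]
Apply to (4, -4, 4): R·[4, -4, 4]ᵀ = (-5.6569, -4.0000, 0.0000)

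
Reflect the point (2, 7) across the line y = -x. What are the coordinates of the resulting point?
(-7, -2)

Reflection across line y = -x: (2, 7) → (-7, -2)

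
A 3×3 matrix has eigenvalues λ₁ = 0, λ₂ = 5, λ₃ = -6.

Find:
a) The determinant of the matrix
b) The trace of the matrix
det = 0, trace = -1

Two standard eigenvalue identities:
- det(A) equals the product of the eigenvalues (counted with multiplicity).
- trace(A) equals the sum of the eigenvalues.
det(A) = (0)*(5)*(-6) = 0.
trace(A) = 0 + 5 - 6 = -1.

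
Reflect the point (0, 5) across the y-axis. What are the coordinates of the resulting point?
(0, 5)

Reflection across y-axis: (0, 5) → (0, 5)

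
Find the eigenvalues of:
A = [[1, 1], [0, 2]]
λ = 1, 2

Solve det(A - λI) = 0. For a 2×2 matrix this is λ² - (trace)λ + det = 0.
trace(A) = 1 + 2 = 3.
det(A) = (1)*(2) - (1)*(0) = 2 - 0 = 2.
Characteristic equation: λ² - (3)λ + (2) = 0.
Discriminant: (3)² - 4*(2) = 9 - 8 = 1.
Roots: λ = (3 ± √1) / 2 = 1, 2.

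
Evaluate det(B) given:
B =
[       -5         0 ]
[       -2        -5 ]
det(B) = 25

For a 2×2 matrix [[a, b], [c, d]], det = a*d - b*c.
det(B) = (-5)*(-5) - (0)*(-2) = 25 - 0 = 25.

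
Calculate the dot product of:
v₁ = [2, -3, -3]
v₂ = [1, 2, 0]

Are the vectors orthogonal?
-4, No

The dot product is the sum of products of corresponding components.
v₁·v₂ = (2)*(1) + (-3)*(2) + (-3)*(0) = 2 - 6 + 0 = -4.
Two vectors are orthogonal iff their dot product is 0; here the dot product is -4, so the vectors are not orthogonal.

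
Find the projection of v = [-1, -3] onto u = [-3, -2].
[-27/13, -18/13]

The projection of v onto u is proj_u(v) = ((v·u) / (u·u)) · u.
v·u = (-1)*(-3) + (-3)*(-2) = 9.
u·u = (-3)*(-3) + (-2)*(-2) = 13.
coefficient = 9 / 13 = 9/13.
proj_u(v) = 9/13 · [-3, -2] = [-27/13, -18/13].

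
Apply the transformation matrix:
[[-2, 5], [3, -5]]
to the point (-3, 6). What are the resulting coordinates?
(36, -39)

Matrix multiplication:
[[-2, 5], [3, -5]] × [-3, 6]ᵀ
= [-2×-3 + 5×6, 3×-3 + -5×6]ᵀ
= [36.0000, -39.0000]ᵀ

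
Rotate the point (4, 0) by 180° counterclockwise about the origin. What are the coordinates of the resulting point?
(-4, 0)

Rotation matrix R(θ) = [[cos θ, -sin θ], [sin θ, cos θ]]; for θ = 180°:
R = [[-1, 0], [0, -1]]
Result: R × [4, 0]ᵀ = [-1·4 + (0)·0, 0·4 + (-1)·0]ᵀ = (-4, 0)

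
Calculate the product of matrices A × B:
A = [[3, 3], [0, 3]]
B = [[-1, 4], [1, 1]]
[[0, 15], [3, 3]]

Matrix multiplication:
C[0][0] = 3×-1 + 3×1 = 0
C[0][1] = 3×4 + 3×1 = 15
C[1][0] = 0×-1 + 3×1 = 3
C[1][1] = 0×4 + 3×1 = 3
Result: [[0, 15], [3, 3]]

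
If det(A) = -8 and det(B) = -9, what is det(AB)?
72

Use the multiplicative property of determinants: det(AB) = det(A)*det(B).
det(AB) = (-8)*(-9) = 72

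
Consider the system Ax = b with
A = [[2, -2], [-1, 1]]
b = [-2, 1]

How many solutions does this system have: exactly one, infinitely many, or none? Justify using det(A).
Infinitely many solutions

det(A) = (2)*(1) - (-2)*(-1) = 0, so A is singular (column 2 is -1 times column 1).
b = [-2, 1] = -1 * column 1 of A, so b lies in the column space of A.
A singular matrix whose right-hand side is in its column space gives a 1-parameter family of solutions — infinitely many.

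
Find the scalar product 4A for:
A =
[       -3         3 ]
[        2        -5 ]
4A =
[      -12        12 ]
[        8       -20 ]

Scalar multiplication is elementwise: (4A)[i][j] = 4 * A[i][j].
  (4A)[0][0] = 4 * (-3) = -12
  (4A)[0][1] = 4 * (3) = 12
  (4A)[1][0] = 4 * (2) = 8
  (4A)[1][1] = 4 * (-5) = -20
4A =
[      -12        12 ]
[        8       -20 ]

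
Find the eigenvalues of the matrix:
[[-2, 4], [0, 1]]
λ = -2 and λ = 1

Characteristic equation: det(A - λI) = 0
λ² - (trace)λ + (det) = 0
λ² - (-1)λ + (-2) = 0
λ² + 1λ - 2 = 0
Solving: λ = -2, 1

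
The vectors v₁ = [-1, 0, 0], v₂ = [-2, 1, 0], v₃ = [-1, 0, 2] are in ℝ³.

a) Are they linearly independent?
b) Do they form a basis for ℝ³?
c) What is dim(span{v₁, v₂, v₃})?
Yes independent, yes basis, dim = 3

Stack v₁, v₂, v₃ as rows of a 3×3 matrix.
[[-1, 0, 0]; [-2, 1, 0]; [-1, 0, 2]] is already lower triangular with nonzero diagonal entries (-1, 1, 2), so its determinant is the product of the diagonal entries, det = (-1)·(1)·(2) = -2 ≠ 0, and the rows are linearly independent.
Three linearly independent vectors in ℝ³ form a basis for ℝ³, so dim(span{v₁,v₂,v₃}) = 3.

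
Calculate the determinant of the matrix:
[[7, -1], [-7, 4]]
21

For a 2×2 matrix [[a, b], [c, d]], det = ad - bc
det = (7)(4) - (-1)(-7) = 28 - 7 = 21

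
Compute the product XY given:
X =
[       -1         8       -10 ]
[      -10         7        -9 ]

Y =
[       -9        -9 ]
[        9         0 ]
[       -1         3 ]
XY =
[       91       -21 ]
[      162        63 ]

Matrix multiplication: (XY)[i][j] = sum over k of X[i][k] * Y[k][j].
  (XY)[0][0] = (-1)*(-9) + (8)*(9) + (-10)*(-1) = 91
  (XY)[0][1] = (-1)*(-9) + (8)*(0) + (-10)*(3) = -21
  (XY)[1][0] = (-10)*(-9) + (7)*(9) + (-9)*(-1) = 162
  (XY)[1][1] = (-10)*(-9) + (7)*(0) + (-9)*(3) = 63
XY =
[       91       -21 ]
[      162        63 ]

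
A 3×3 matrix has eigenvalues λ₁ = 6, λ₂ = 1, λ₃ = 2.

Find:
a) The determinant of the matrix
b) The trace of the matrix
det = 12, trace = 9

Two standard eigenvalue identities:
- det(A) equals the product of the eigenvalues (counted with multiplicity).
- trace(A) equals the sum of the eigenvalues.
det(A) = (6)*(1)*(2) = 12.
trace(A) = 6 + 1 + 2 = 9.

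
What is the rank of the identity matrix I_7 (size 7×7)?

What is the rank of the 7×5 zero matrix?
rank(I_7) = 7, rank(0) = 0

The identity I_7 has 7 columns that are the standard basis vectors e_1, …, e_7. These are linearly independent, so all 7 columns are pivots and rank(I_7) = 7.
The 7×5 zero matrix has every entry zero, so every row is the zero row and there are no pivots; rank(0) = 0.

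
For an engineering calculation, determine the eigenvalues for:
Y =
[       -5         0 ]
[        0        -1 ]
λ = -5, -1

Solve det(Y - λI) = 0. For a 2×2 matrix the characteristic equation is λ² - (trace)λ + det = 0.
trace(Y) = a + d = -5 - 1 = -6.
det(Y) = a*d - b*c = (-5)*(-1) - (0)*(0) = 5 - 0 = 5.
Characteristic equation: λ² - (-6)λ + (5) = 0.
Discriminant = (-6)² - 4*(5) = 36 - 20 = 16.
λ = (-6 ± √16) / 2 = (-6 ± 4) / 2 = -5, -1.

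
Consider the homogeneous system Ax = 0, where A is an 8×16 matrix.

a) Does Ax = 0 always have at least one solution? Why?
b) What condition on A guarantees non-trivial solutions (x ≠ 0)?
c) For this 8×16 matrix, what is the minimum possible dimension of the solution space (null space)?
a) Yes, x = 0 is always a solution. b) When A has linearly dependent columns (rank < n). c) Minimum nullity = 8.

a) x = 0 satisfies A·0 = 0, so the zero vector is always a solution.
b) Non-trivial solutions exist iff the columns of A are linearly dependent, equivalently rank(A) < n (the number of columns).
c) By rank-nullity, rank(A) + nullity(A) = n = 16. Since A has only 8 rows, rank(A) ≤ 8, so nullity(A) ≥ 16 - 8 = 8.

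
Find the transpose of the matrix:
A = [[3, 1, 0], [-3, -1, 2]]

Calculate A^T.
[[3, -3], [1, -1], [0, 2]]

The transpose sends entry (i,j) to (j,i); rows become columns.
Row 0 of A: [3, 1, 0] -> column 0 of A^T.
Row 1 of A: [-3, -1, 2] -> column 1 of A^T.
A^T = [[3, -3], [1, -1], [0, 2]]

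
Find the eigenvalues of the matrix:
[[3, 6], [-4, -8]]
λ = -5 and λ = 0

Characteristic equation: det(A - λI) = 0
λ² - (trace)λ + (det) = 0
λ² - (-5)λ + (0) = 0
λ² + 5λ + 0 = 0
Solving: λ = -5, 0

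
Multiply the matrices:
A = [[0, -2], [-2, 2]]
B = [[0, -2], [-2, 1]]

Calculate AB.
[[4, -2], [-4, 6]]

Each entry (i,j) of AB = sum over k of A[i][k]*B[k][j].
(AB)[0][0] = (0)*(0) + (-2)*(-2) = 4
(AB)[0][1] = (0)*(-2) + (-2)*(1) = -2
(AB)[1][0] = (-2)*(0) + (2)*(-2) = -4
(AB)[1][1] = (-2)*(-2) + (2)*(1) = 6
AB = [[4, -2], [-4, 6]]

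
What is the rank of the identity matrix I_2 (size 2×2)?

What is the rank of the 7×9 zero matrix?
rank(I_2) = 2, rank(0) = 0

The identity I_2 has 2 columns that are the standard basis vectors e_1, …, e_2. These are linearly independent, so all 2 columns are pivots and rank(I_2) = 2.
The 7×9 zero matrix has every entry zero, so every row is the zero row and there are no pivots; rank(0) = 0.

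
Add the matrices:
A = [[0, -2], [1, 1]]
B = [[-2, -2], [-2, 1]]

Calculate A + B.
[[-2, -4], [-1, 2]]

Add corresponding elements:
(0)+(-2)=-2
(-2)+(-2)=-4
(1)+(-2)=-1
(1)+(1)=2
A + B = [[-2, -4], [-1, 2]]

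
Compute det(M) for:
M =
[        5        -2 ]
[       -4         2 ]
det(M) = 2

For a 2×2 matrix [[a, b], [c, d]], det = a*d - b*c.
det(M) = (5)*(2) - (-2)*(-4) = 10 - 8 = 2.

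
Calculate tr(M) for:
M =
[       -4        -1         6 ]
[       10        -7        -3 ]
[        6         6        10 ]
tr(M) = -4 - 7 + 10 = -1

The trace of a square matrix is the sum of its diagonal entries.
Diagonal entries of M: M[0][0] = -4, M[1][1] = -7, M[2][2] = 10.
tr(M) = -4 - 7 + 10 = -1.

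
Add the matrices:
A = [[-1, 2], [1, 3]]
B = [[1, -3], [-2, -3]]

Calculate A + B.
[[0, -1], [-1, 0]]

Add corresponding elements:
(-1)+(1)=0
(2)+(-3)=-1
(1)+(-2)=-1
(3)+(-3)=0
A + B = [[0, -1], [-1, 0]]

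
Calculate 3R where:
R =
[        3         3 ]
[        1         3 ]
3R =
[        9         9 ]
[        3         9 ]

Scalar multiplication is elementwise: (3R)[i][j] = 3 * R[i][j].
  (3R)[0][0] = 3 * (3) = 9
  (3R)[0][1] = 3 * (3) = 9
  (3R)[1][0] = 3 * (1) = 3
  (3R)[1][1] = 3 * (3) = 9
3R =
[        9         9 ]
[        3         9 ]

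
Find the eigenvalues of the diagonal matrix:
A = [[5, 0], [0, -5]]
λ₁ = 5, λ₂ = -5

The characteristic polynomial of A is det(A - λI) = (5 - λ)(-5 - λ) = 0.
The roots are λ = 5 and λ = -5, so the eigenvalues are the diagonal entries.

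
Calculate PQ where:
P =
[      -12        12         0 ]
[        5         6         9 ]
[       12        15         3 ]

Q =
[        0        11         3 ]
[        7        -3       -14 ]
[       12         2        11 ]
PQ =
[       84      -168      -204 ]
[      150        55        30 ]
[      141        93      -141 ]

Matrix multiplication: (PQ)[i][j] = sum over k of P[i][k] * Q[k][j].
  (PQ)[0][0] = (-12)*(0) + (12)*(7) + (0)*(12) = 84
  (PQ)[0][1] = (-12)*(11) + (12)*(-3) + (0)*(2) = -168
  (PQ)[0][2] = (-12)*(3) + (12)*(-14) + (0)*(11) = -204
  (PQ)[1][0] = (5)*(0) + (6)*(7) + (9)*(12) = 150
  (PQ)[1][1] = (5)*(11) + (6)*(-3) + (9)*(2) = 55
  (PQ)[1][2] = (5)*(3) + (6)*(-14) + (9)*(11) = 30
  (PQ)[2][0] = (12)*(0) + (15)*(7) + (3)*(12) = 141
  (PQ)[2][1] = (12)*(11) + (15)*(-3) + (3)*(2) = 93
  (PQ)[2][2] = (12)*(3) + (15)*(-14) + (3)*(11) = -141
PQ =
[       84      -168      -204 ]
[      150        55        30 ]
[      141        93      -141 ]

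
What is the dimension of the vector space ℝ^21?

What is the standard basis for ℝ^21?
Dimension = 21; standard basis = {e_1, e_2, e_3, …, e_21}

ℝ^21 is the space of 21-tuples of real numbers; its dimension is 21.
The standard basis consists of 21 vectors: e_1, e_2, e_3, …, e_21, where e_i is the vector with 1 in position i and 0 elsewhere.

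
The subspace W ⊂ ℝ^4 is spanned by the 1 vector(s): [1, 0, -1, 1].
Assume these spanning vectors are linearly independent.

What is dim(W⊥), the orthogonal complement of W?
dim(W⊥) = 3

For any subspace W of ℝ^n, dim(W) + dim(W⊥) = n (the whole-space dimension).
Here the given 1 vectors are linearly independent, so dim(W) = 1.
Thus dim(W⊥) = n - dim(W) = 4 - 1 = 3.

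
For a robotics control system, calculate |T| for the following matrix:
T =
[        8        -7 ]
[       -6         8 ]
det(T) = 22

For a 2×2 matrix [[a, b], [c, d]], det = a*d - b*c.
det(T) = (8)*(8) - (-7)*(-6) = 64 - 42 = 22.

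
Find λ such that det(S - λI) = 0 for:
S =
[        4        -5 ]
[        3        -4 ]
λ = -1, 1

Solve det(S - λI) = 0. For a 2×2 matrix the characteristic equation is λ² - (trace)λ + det = 0.
trace(S) = a + d = 4 - 4 = 0.
det(S) = a*d - b*c = (4)*(-4) - (-5)*(3) = -16 + 15 = -1.
Characteristic equation: λ² - (0)λ + (-1) = 0.
Discriminant = (0)² - 4*(-1) = 0 + 4 = 4.
λ = (0 ± √4) / 2 = (0 ± 2) / 2 = -1, 1.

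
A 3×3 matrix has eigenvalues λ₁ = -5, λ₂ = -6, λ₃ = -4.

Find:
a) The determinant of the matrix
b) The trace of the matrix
det = -120, trace = -15

Two standard eigenvalue identities:
- det(A) equals the product of the eigenvalues (counted with multiplicity).
- trace(A) equals the sum of the eigenvalues.
det(A) = (-5)*(-6)*(-4) = -120.
trace(A) = -5 - 6 - 4 = -15.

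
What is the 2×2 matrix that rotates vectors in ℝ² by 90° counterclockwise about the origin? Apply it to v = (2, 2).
R = [[0, -1], [1, 0]]; R·v = (-2, 2)

A counterclockwise rotation by angle θ in ℝ² has matrix R(θ) = [[cos θ, -sin θ], [sin θ, cos θ]].
For θ = 90°: cos θ = 0, sin θ = 1.
R(90°) = [[0, -1], [1, 0]].
R·v = [0·2 + (-1)·2, 1·2 + 0·2] = (-2, 2).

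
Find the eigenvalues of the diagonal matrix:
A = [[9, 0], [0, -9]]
λ₁ = 9, λ₂ = -9

The characteristic polynomial of A is det(A - λI) = (9 - λ)(-9 - λ) = 0.
The roots are λ = 9 and λ = -9, so the eigenvalues are the diagonal entries.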